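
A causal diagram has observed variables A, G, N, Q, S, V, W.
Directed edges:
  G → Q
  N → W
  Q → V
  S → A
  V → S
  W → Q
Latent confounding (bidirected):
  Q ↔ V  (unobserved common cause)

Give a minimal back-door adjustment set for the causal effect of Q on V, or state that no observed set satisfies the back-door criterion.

desc(Q)\{Q}={A,S,V}; candidates ⊆ {G,N,W}.
Q↔V: latent back-door arc(s) into Q.
size 0: {}; under {} Q still reaches {A,G,N,S,V,W} ∋ V.
size 1: {G}, {N}, {W}; under {G} Q still reaches {A,N,S,V,W} ∋ V.
size 2: {G,N}, {G,W}, {N,W}; under {G,N} Q still reaches {A,S,V,W} ∋ V.
Q↔V cannot be blocked by any observed set — no back-door set.

Q→V: no observed back-door set.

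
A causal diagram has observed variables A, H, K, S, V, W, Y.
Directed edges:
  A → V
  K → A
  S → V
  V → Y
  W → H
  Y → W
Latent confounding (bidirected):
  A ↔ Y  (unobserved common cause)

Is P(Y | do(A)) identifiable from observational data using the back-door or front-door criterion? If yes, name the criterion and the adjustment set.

desc(A)\{A}={H,V,W,Y}; candidates ⊆ {K,S}.
A↔Y: latent back-door arc(s) into A.
size 0: {}; under {} A still reaches {H,K,W,Y} ∋ Y.
size 1: {K}, {S}; under {K} A still reaches {H,W,Y} ∋ Y.
size 2: {K,S}; under {K,S} A still reaches {H,W,Y} ∋ Y.
A↔Y cannot be blocked by any observed set — no back-door set.
{V}: (i) intercepts every directed A→Y path; (ii) no back-door A→{V}; (iii) {A} blocks every back-door {V}→Y. Front-door holds.
P(Y|do(A)) = Σ_{V} P(V|A) Σ_{A'} P(Y|V,A')P(A').

P(Y|do(A)): frontdoor, adjust for {V}.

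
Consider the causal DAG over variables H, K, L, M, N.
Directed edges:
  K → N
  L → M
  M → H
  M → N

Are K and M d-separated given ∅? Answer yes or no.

Yes — K ⊥ M | ∅.

Bayes-Ball from K | ∅ reaches {N}.
M ∉ reach(K|∅) ⇒ K ⊥ M | ∅.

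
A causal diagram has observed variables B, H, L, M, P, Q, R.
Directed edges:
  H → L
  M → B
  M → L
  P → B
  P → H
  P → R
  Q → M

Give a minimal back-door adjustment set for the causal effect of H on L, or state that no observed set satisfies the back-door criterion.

H→L: minimal back-door set ∅.

desc(H)\{H}={L}; candidates ⊆ {B,M,P,Q,R}.
∅: H⊥L given ∅ in G with H→· removed — back-door holds.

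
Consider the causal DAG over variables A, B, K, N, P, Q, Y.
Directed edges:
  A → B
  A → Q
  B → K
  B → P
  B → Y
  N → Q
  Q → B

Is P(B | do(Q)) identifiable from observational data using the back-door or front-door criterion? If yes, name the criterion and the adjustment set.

desc(Q)\{Q}={B,K,P,Y}; candidates ⊆ {A,N}.
size 0: {}; under {} Q still reaches {A,B,K,N,P,Y} ∋ B.
{A}: Q⊥B given {A} in G with Q→· removed — back-door holds.
P(B|do(Q)) = Σ_{A} P(B|Q,A)·P(A).

P(B|do(Q)): backdoor, adjust for {A}.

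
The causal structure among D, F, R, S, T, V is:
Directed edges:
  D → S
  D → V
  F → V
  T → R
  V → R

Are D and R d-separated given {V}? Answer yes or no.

Bayes-Ball from D | {V} reaches {F,S}.
R ∉ reach(D|{V}) ⇒ D ⊥ R | {V}.

Yes — D ⊥ R | {V}.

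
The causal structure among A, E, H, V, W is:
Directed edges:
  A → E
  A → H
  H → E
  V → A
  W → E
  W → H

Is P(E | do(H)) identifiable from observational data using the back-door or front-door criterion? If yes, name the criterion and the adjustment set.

desc(H)\{H}={E}; candidates ⊆ {A,V,W}.
size 0: {}; under {} H still reaches {A,E,V,W} ∋ E.
size 1: {A}, {V}, {W}; under {A} H still reaches {E,W} ∋ E.
{A,W}: H⊥E given {A,W} in G with H→· removed — back-door holds.
P(E|do(H)) = Σ_{A,W} P(E|H,A,W)·P(A,W).

P(E|do(H)): backdoor, adjust for {A, W}.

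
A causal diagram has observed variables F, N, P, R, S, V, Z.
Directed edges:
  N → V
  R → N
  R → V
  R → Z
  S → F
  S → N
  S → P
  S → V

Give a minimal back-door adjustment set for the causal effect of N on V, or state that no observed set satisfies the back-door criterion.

desc(N)\{N}={V}; candidates ⊆ {F,P,R,S,Z}.
size 0: {}; under {} N still reaches {F,P,R,S,V,Z} ∋ V.
size 1: {F}, {P}, {R} …(+2); under {F} N still reaches {P,R,S,V,Z} ∋ V.
{R,S}: N⊥V given {R,S} in G with N→· removed — back-door holds.

N→V: minimal back-door set {R, S}.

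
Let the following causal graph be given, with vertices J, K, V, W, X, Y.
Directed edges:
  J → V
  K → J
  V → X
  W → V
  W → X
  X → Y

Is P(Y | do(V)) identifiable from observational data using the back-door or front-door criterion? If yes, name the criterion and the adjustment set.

desc(V)\{V}={X,Y}; candidates ⊆ {J,K,W}.
size 0: {}; under {} V still reaches {J,K,W,X,Y} ∋ Y.
{W}: V⊥Y given {W} in G with V→· removed — back-door holds.
P(Y|do(V)) = Σ_{W} P(Y|V,W)·P(W).

P(Y|do(V)): backdoor, adjust for {W}.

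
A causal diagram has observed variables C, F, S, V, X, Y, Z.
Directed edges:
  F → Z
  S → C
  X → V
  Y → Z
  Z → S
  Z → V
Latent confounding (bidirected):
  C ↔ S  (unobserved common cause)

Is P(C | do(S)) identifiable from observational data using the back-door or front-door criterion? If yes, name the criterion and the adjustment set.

P(C|do(S)): not identifiable (no BD/FD set).

desc(S)\{S}={C}; candidates ⊆ {F,V,X,Y,Z}.
S↔C: latent back-door arc(s) into S.
size 0: {}; under {} S still reaches {C,F,V,Y,Z} ∋ C.
size 1: {F}, {V}, {X} …(+2); under {F} S still reaches {C,V,Y,Z} ∋ C.
size 2: {F,V}, {F,X}, {F,Y} …(+7); under {F,V} S still reaches {C,X,Y,Z} ∋ C.
S↔C cannot be blocked by any observed set — no back-door set.
No mediator lies on a directed S→…→C path.
Neither criterion identifies P(C|do(S)) in this graph.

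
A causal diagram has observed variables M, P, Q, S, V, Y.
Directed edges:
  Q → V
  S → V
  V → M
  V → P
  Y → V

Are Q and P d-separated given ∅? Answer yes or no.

No — Q and P are d-connected given ∅.

Bayes-Ball from Q | ∅ reaches {M,P,V}.
P ∈ reach(Q|∅) ⇒ Q ⊥̸ P | ∅.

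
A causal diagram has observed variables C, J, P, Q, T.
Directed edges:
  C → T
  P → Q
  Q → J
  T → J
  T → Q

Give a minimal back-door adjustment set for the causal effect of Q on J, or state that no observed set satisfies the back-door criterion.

desc(Q)\{Q}={J}; candidates ⊆ {C,P,T}.
size 0: {}; under {} Q still reaches {C,J,P,T} ∋ J.
{T}: Q⊥J given {T} in G with Q→· removed — back-door holds.

Q→J: minimal back-door set {T}.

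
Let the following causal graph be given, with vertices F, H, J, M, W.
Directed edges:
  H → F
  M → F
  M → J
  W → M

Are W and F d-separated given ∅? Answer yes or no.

Bayes-Ball from W | ∅ reaches {F,J,M}.
F ∈ reach(W|∅) ⇒ W ⊥̸ F | ∅.

No — W and F are d-connected given ∅.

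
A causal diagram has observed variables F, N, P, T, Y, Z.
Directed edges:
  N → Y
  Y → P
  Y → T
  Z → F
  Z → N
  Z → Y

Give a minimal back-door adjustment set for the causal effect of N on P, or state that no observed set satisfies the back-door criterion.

desc(N)\{N}={P,T,Y}; candidates ⊆ {F,Z}.
size 0: {}; under {} N still reaches {F,P,T,Y,Z} ∋ P.
{Z}: N⊥P given {Z} in G with N→· removed — back-door holds.

N→P: minimal back-door set {Z}.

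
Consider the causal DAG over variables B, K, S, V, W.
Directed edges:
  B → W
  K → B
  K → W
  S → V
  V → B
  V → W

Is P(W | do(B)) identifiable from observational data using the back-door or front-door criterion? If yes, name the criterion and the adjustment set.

desc(B)\{B}={W}; candidates ⊆ {K,S,V}.
size 0: {}; under {} B still reaches {K,S,V,W} ∋ W.
size 1: {K}, {S}, {V}; under {K} B still reaches {S,V,W} ∋ W.
{K,V}: B⊥W given {K,V} in G with B→· removed — back-door holds.
P(W|do(B)) = Σ_{K,V} P(W|B,K,V)·P(K,V).

P(W|do(B)): backdoor, adjust for {K, V}.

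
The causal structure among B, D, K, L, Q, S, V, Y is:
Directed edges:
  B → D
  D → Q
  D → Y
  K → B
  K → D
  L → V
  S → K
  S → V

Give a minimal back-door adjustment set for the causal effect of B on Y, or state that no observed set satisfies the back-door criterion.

B→Y: minimal back-door set {K}.

desc(B)\{B}={D,Q,Y}; candidates ⊆ {K,L,S,V}.
size 0: {}; under {} B still reaches {D,K,Q,S,V,Y} ∋ Y.
{K}: B⊥Y given {K} in G with B→· removed — back-door holds.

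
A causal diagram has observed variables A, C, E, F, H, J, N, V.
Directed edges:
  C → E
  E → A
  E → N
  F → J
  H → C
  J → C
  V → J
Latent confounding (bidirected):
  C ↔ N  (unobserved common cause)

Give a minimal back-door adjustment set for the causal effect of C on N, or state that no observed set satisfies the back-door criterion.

C→N: no observed back-door set.

desc(C)\{C}={A,E,N}; candidates ⊆ {F,H,J,V}.
C↔N: latent back-door arc(s) into C.
size 0: {}; under {} C still reaches {F,H,J,N,V} ∋ N.
size 1: {F}, {H}, {J} …(+1); under {F} C still reaches {H,J,N,V} ∋ N.
size 2: {F,H}, {F,J}, {F,V} …(+3); under {F,H} C still reaches {J,N,V} ∋ N.
C↔N cannot be blocked by any observed set — no back-door set.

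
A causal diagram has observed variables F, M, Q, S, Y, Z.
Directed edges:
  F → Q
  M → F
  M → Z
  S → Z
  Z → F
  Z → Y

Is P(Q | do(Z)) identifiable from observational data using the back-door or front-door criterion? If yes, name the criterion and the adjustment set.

P(Q|do(Z)): backdoor, adjust for {M}.

desc(Z)\{Z}={F,Q,Y}; candidates ⊆ {M,S}.
size 0: {}; under {} Z still reaches {F,M,Q,S} ∋ Q.
{M}: Z⊥Q given {M} in G with Z→· removed — back-door holds.
P(Q|do(Z)) = Σ_{M} P(Q|Z,M)·P(M).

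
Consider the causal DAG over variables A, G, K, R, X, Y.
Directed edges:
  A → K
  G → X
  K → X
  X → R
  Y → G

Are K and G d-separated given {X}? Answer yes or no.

No — K and G are d-connected given {X}.

Bayes-Ball from K | {X} reaches {A,G,Y}.
G ∈ reach(K|{X}) ⇒ K ⊥̸ G | {X}.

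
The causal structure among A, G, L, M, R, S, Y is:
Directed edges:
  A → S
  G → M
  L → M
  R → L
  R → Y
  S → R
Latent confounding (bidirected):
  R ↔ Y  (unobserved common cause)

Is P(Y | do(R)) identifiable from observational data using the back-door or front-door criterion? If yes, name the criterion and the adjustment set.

P(Y|do(R)): not identifiable (no BD/FD set).

desc(R)\{R}={L,M,Y}; candidates ⊆ {A,G,S}.
R↔Y: latent back-door arc(s) into R.
size 0: {}; under {} R still reaches {A,S,Y} ∋ Y.
size 1: {A}, {G}, {S}; under {A} R still reaches {S,Y} ∋ Y.
size 2: {A,G}, {A,S}, {G,S}; under {A,G} R still reaches {S,Y} ∋ Y.
R↔Y cannot be blocked by any observed set — no back-door set.
No mediator lies on a directed R→…→Y path.
Neither criterion identifies P(Y|do(R)) in this graph.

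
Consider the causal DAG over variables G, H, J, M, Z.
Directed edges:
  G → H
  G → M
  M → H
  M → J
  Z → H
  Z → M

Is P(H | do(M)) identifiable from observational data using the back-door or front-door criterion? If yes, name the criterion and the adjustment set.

desc(M)\{M}={H,J}; candidates ⊆ {G,Z}.
size 0: {}; under {} M still reaches {G,H,Z} ∋ H.
size 1: {G}, {Z}; under {G} M still reaches {H,Z} ∋ H.
{G,Z}: M⊥H given {G,Z} in G with M→· removed — back-door holds.
P(H|do(M)) = Σ_{G,Z} P(H|M,G,Z)·P(G,Z).

P(H|do(M)): backdoor, adjust for {G, Z}.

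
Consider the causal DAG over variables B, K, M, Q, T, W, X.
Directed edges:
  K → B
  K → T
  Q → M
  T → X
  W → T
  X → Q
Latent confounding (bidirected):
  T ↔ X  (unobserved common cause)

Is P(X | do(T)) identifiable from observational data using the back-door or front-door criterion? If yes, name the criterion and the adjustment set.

desc(T)\{T}={M,Q,X}; candidates ⊆ {B,K,W}.
T↔X: latent back-door arc(s) into T.
size 0: {}; under {} T still reaches {B,K,M,Q,W,X} ∋ X.
size 1: {B}, {K}, {W}; under {B} T still reaches {K,M,Q,W,X} ∋ X.
size 2: {B,K}, {B,W}, {K,W}; under {B,K} T still reaches {M,Q,W,X} ∋ X.
T↔X cannot be blocked by any observed set — no back-door set.
No mediator lies on a directed T→…→X path.
Neither criterion identifies P(X|do(T)) in this graph.

P(X|do(T)): not identifiable (no BD/FD set).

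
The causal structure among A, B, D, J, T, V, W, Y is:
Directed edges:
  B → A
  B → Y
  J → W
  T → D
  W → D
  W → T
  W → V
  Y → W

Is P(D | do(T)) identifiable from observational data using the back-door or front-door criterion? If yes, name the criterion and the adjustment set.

P(D|do(T)): backdoor, adjust for {W}.

desc(T)\{T}={D}; candidates ⊆ {A,B,J,V,W,Y}.
size 0: {}; under {} T still reaches {A,B,D,J,V,W,Y} ∋ D.
{W}: T⊥D given {W} in G with T→· removed — back-door holds.
P(D|do(T)) = Σ_{W} P(D|T,W)·P(W).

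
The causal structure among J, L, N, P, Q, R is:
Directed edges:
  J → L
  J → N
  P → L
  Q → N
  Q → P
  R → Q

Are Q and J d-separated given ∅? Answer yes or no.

Bayes-Ball from Q | ∅ reaches {L,N,P,R}.
J ∉ reach(Q|∅) ⇒ Q ⊥ J | ∅.

Yes — Q ⊥ J | ∅.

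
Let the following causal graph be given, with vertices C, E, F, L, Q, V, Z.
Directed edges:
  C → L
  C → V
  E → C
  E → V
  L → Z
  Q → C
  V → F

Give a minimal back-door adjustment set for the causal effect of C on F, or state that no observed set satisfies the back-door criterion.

C→F: minimal back-door set {E}.

desc(C)\{C}={F,L,V,Z}; candidates ⊆ {E,Q}.
size 0: {}; under {} C still reaches {E,F,Q,V} ∋ F.
{E}: C⊥F given {E} in G with C→· removed — back-door holds.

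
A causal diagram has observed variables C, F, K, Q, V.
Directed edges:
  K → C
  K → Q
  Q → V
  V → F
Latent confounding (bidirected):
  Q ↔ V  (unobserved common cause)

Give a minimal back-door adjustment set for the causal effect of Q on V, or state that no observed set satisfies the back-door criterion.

Q→V: no observed back-door set.

desc(Q)\{Q}={F,V}; candidates ⊆ {C,K}.
Q↔V: latent back-door arc(s) into Q.
size 0: {}; under {} Q still reaches {C,F,K,V} ∋ V.
size 1: {C}, {K}; under {C} Q still reaches {F,K,V} ∋ V.
size 2: {C,K}; under {C,K} Q still reaches {F,V} ∋ V.
Q↔V cannot be blocked by any observed set — no back-door set.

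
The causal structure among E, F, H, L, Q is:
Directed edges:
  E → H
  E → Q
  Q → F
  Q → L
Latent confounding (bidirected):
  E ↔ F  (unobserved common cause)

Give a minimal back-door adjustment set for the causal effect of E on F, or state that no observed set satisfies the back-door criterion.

desc(E)\{E}={F,H,L,Q}; candidates ⊆ {—}.
E↔F: latent back-door arc(s) into E.
size 0: {}; under {} E still reaches {F} ∋ F.
E↔F cannot be blocked by any observed set — no back-door set.

E→F: no observed back-door set.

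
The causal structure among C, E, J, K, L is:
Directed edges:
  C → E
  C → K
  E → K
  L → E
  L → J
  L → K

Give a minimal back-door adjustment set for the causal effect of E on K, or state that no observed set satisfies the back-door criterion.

desc(E)\{E}={K}; candidates ⊆ {C,J,L}.
size 0: {}; under {} E still reaches {C,J,K,L} ∋ K.
size 1: {C}, {J}, {L}; under {C} E still reaches {J,K,L} ∋ K.
{C,L}: E⊥K given {C,L} in G with E→· removed — back-door holds.

E→K: minimal back-door set {C, L}.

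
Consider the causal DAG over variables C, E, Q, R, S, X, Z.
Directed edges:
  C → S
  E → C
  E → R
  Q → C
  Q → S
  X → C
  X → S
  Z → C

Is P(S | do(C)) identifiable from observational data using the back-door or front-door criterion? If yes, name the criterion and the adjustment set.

P(S|do(C)): backdoor, adjust for {Q, X}.

desc(C)\{C}={S}; candidates ⊆ {E,Q,R,X,Z}.
size 0: {}; under {} C still reaches {E,Q,R,S,X,Z} ∋ S.
size 1: {E}, {Q}, {R} …(+2); under {E} C still reaches {Q,S,X,Z} ∋ S.
{Q,X}: C⊥S given {Q,X} in G with C→· removed — back-door holds.
P(S|do(C)) = Σ_{Q,X} P(S|C,Q,X)·P(Q,X).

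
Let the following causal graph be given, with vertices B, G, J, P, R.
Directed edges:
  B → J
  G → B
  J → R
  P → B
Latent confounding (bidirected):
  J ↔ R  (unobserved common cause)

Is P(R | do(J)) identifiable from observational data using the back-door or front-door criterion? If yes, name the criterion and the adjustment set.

desc(J)\{J}={R}; candidates ⊆ {B,G,P}.
J↔R: latent back-door arc(s) into J.
size 0: {}; under {} J still reaches {B,G,P,R} ∋ R.
size 1: {B}, {G}, {P}; under {B} J still reaches {R} ∋ R.
size 2: {B,G}, {B,P}, {G,P}; under {B,G} J still reaches {R} ∋ R.
J↔R cannot be blocked by any observed set — no back-door set.
No mediator lies on a directed J→…→R path.
Neither criterion identifies P(R|do(J)) in this graph.

P(R|do(J)): not identifiable (no BD/FD set).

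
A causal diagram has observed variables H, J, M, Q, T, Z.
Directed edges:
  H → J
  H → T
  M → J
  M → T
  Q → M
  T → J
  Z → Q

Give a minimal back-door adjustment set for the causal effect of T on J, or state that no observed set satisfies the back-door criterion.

T→J: minimal back-door set {H, M}.

desc(T)\{T}={J}; candidates ⊆ {H,M,Q,Z}.
size 0: {}; under {} T still reaches {H,J,M,Q,Z} ∋ J.
size 1: {H}, {M}, {Q} …(+1); under {H} T still reaches {J,M,Q,Z} ∋ J.
{H,M}: T⊥J given {H,M} in G with T→· removed — back-door holds.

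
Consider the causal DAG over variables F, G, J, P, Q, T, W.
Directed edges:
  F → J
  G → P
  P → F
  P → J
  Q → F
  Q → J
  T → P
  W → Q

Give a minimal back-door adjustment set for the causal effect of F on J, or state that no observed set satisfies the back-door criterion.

desc(F)\{F}={J}; candidates ⊆ {G,P,Q,T,W}.
size 0: {}; under {} F still reaches {G,J,P,Q,T,W} ∋ J.
size 1: {G}, {P}, {Q} …(+2); under {G} F still reaches {J,P,Q,T,W} ∋ J.
{P,Q}: F⊥J given {P,Q} in G with F→· removed — back-door holds.

F→J: minimal back-door set {P, Q}.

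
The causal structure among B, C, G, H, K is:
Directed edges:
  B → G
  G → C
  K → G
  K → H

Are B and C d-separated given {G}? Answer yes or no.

Yes — B ⊥ C | {G}.

Bayes-Ball from B | {G} reaches {H,K}.
C ∉ reach(B|{G}) ⇒ B ⊥ C | {G}.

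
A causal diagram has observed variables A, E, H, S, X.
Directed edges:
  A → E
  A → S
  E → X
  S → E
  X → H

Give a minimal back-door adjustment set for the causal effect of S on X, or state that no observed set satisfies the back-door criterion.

S→X: minimal back-door set {A}.

desc(S)\{S}={E,H,X}; candidates ⊆ {A}.
size 0: {}; under {} S still reaches {A,E,H,X} ∋ X.
{A}: S⊥X given {A} in G with S→· removed — back-door holds.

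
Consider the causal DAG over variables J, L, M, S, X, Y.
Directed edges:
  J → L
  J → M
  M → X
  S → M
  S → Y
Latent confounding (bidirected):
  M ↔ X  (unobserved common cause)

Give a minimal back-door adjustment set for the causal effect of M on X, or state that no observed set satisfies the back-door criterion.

desc(M)\{M}={X}; candidates ⊆ {J,L,S,Y}.
M↔X: latent back-door arc(s) into M.
size 0: {}; under {} M still reaches {J,L,S,X,Y} ∋ X.
size 1: {J}, {L}, {S} …(+1); under {J} M still reaches {S,X,Y} ∋ X.
size 2: {J,L}, {J,S}, {J,Y} …(+3); under {J,L} M still reaches {S,X,Y} ∋ X.
M↔X cannot be blocked by any observed set — no back-door set.

M→X: no observed back-door set.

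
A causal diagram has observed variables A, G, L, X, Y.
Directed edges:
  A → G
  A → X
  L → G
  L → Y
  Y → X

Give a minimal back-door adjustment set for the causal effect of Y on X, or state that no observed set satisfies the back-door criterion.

desc(Y)\{Y}={X}; candidates ⊆ {A,G,L}.
∅: Y⊥X given ∅ in G with Y→· removed — back-door holds.

Y→X: minimal back-door set ∅.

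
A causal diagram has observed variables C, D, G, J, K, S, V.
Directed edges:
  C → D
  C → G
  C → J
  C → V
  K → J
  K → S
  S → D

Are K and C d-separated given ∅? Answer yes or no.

Yes — K ⊥ C | ∅.

Bayes-Ball from K | ∅ reaches {D,J,S}.
C ∉ reach(K|∅) ⇒ K ⊥ C | ∅.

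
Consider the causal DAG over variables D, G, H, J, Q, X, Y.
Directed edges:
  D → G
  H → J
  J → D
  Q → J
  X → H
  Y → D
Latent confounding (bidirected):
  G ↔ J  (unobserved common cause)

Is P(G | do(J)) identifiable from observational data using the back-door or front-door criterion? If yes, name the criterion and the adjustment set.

P(G|do(J)): frontdoor, adjust for {D}.

desc(J)\{J}={D,G}; candidates ⊆ {H,Q,X,Y}.
J↔G: latent back-door arc(s) into J.
size 0: {}; under {} J still reaches {G,H,Q,X} ∋ G.
size 1: {H}, {Q}, {X} …(+1); under {H} J still reaches {G,Q} ∋ G.
size 2: {H,Q}, {H,X}, {H,Y} …(+3); under {H,Q} J still reaches {G} ∋ G.
J↔G cannot be blocked by any observed set — no back-door set.
{D}: (i) intercepts every directed J→G path; (ii) no back-door J→{D}; (iii) {J} blocks every back-door {D}→G. Front-door holds.
P(G|do(J)) = Σ_{D} P(D|J) Σ_{J'} P(G|D,J')P(J').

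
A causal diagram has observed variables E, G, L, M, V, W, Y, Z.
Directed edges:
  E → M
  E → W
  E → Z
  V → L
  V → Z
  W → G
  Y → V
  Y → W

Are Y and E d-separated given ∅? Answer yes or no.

Bayes-Ball from Y | ∅ reaches {G,L,V,W,Z}.
E ∉ reach(Y|∅) ⇒ Y ⊥ E | ∅.

Yes — Y ⊥ E | ∅.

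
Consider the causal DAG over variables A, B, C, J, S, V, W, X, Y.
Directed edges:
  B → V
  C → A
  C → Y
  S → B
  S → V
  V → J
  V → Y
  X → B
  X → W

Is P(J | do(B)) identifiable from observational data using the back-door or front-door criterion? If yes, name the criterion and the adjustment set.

desc(B)\{B}={J,V,Y}; candidates ⊆ {A,C,S,W,X}.
size 0: {}; under {} B still reaches {J,S,V,W,X,Y} ∋ J.
{S}: B⊥J given {S} in G with B→· removed — back-door holds.
P(J|do(B)) = Σ_{S} P(J|B,S)·P(S).

P(J|do(B)): backdoor, adjust for {S}.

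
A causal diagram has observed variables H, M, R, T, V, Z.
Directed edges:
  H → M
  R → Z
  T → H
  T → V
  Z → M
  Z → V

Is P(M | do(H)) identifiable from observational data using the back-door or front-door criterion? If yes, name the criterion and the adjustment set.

desc(H)\{H}={M}; candidates ⊆ {R,T,V,Z}.
∅: H⊥M given ∅ in G with H→· removed — back-door holds.
P(M|do(H)) = P(M|H) — no adjustment needed.

P(M|do(H)): backdoor, adjust for ∅.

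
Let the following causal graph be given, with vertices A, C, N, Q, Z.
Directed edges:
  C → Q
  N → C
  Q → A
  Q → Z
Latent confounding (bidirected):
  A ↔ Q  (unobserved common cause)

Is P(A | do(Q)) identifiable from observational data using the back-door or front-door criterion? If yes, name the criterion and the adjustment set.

P(A|do(Q)): not identifiable (no BD/FD set).

desc(Q)\{Q}={A,Z}; candidates ⊆ {C,N}.
Q↔A: latent back-door arc(s) into Q.
size 0: {}; under {} Q still reaches {A,C,N} ∋ A.
size 1: {C}, {N}; under {C} Q still reaches {A} ∋ A.
size 2: {C,N}; under {C,N} Q still reaches {A} ∋ A.
Q↔A cannot be blocked by any observed set — no back-door set.
No mediator lies on a directed Q→…→A path.
Neither criterion identifies P(A|do(Q)) in this graph.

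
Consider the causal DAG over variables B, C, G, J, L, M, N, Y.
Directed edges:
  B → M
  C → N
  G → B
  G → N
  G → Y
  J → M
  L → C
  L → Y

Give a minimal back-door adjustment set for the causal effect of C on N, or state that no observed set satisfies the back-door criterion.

C→N: minimal back-door set ∅.

desc(C)\{C}={N}; candidates ⊆ {B,G,J,L,M,Y}.
∅: C⊥N given ∅ in G with C→· removed — back-door holds.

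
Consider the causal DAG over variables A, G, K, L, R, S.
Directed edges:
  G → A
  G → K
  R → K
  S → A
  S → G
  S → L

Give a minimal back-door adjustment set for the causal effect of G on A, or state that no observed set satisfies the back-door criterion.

G→A: minimal back-door set {S}.

desc(G)\{G}={A,K}; candidates ⊆ {L,R,S}.
size 0: {}; under {} G still reaches {A,L,S} ∋ A.
{S}: G⊥A given {S} in G with G→· removed — back-door holds.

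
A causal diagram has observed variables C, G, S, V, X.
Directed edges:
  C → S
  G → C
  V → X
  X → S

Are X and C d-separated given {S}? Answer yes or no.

Bayes-Ball from X | {S} reaches {C,G,V}.
C ∈ reach(X|{S}) ⇒ X ⊥̸ C | {S}.

No — X and C are d-connected given {S}.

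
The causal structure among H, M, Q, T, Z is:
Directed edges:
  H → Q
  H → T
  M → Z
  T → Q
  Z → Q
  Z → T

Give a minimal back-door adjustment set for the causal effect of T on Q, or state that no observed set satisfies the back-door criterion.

desc(T)\{T}={Q}; candidates ⊆ {H,M,Z}.
size 0: {}; under {} T still reaches {H,M,Q,Z} ∋ Q.
size 1: {H}, {M}, {Z}; under {H} T still reaches {M,Q,Z} ∋ Q.
{H,Z}: T⊥Q given {H,Z} in G with T→· removed — back-door holds.

T→Q: minimal back-door set {H, Z}.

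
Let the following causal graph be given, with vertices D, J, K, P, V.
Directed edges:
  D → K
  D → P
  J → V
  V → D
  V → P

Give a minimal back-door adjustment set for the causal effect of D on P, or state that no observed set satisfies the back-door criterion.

D→P: minimal back-door set {V}.

desc(D)\{D}={K,P}; candidates ⊆ {J,V}.
size 0: {}; under {} D still reaches {J,P,V} ∋ P.
{V}: D⊥P given {V} in G with D→· removed — back-door holds.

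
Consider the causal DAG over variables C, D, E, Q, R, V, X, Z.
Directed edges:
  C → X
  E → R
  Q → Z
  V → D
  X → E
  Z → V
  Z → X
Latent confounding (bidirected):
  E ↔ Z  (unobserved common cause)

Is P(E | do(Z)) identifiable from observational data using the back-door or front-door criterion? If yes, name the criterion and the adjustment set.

P(E|do(Z)): frontdoor, adjust for {X}.

desc(Z)\{Z}={D,E,R,V,X}; candidates ⊆ {C,Q}.
Z↔E: latent back-door arc(s) into Z.
size 0: {}; under {} Z still reaches {E,Q,R} ∋ E.
size 1: {C}, {Q}; under {C} Z still reaches {E,Q,R} ∋ E.
size 2: {C,Q}; under {C,Q} Z still reaches {E,R} ∋ E.
Z↔E cannot be blocked by any observed set — no back-door set.
{X}: (i) intercepts every directed Z→E path; (ii) no back-door Z→{X}; (iii) {Z} blocks every back-door {X}→E. Front-door holds.
P(E|do(Z)) = Σ_{X} P(X|Z) Σ_{Z'} P(E|X,Z')P(Z').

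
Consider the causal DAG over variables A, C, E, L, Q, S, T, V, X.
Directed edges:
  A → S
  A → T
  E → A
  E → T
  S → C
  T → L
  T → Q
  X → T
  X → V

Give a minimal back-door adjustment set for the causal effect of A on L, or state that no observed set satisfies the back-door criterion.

desc(A)\{A}={C,L,Q,S,T}; candidates ⊆ {E,V,X}.
size 0: {}; under {} A still reaches {E,L,Q,T} ∋ L.
{E}: A⊥L given {E} in G with A→· removed — back-door holds.

A→L: minimal back-door set {E}.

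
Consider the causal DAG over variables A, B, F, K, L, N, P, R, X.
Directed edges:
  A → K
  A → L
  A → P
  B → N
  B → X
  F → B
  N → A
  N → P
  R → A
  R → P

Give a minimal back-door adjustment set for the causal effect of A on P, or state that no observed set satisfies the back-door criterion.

A→P: minimal back-door set {N, R}.

desc(A)\{A}={K,L,P}; candidates ⊆ {B,F,N,R,X}.
size 0: {}; under {} A still reaches {B,F,N,P,R,X} ∋ P.
size 1: {B}, {F}, {N} …(+2); under {B} A still reaches {N,P,R} ∋ P.
{N,R}: A⊥P given {N,R} in G with A→· removed — back-door holds.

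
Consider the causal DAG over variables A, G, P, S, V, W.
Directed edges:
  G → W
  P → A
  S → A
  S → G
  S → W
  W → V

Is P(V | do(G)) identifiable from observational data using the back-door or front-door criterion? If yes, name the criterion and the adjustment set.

desc(G)\{G}={V,W}; candidates ⊆ {A,P,S}.
size 0: {}; under {} G still reaches {A,S,V,W} ∋ V.
{S}: G⊥V given {S} in G with G→· removed — back-door holds.
P(V|do(G)) = Σ_{S} P(V|G,S)·P(S).

P(V|do(G)): backdoor, adjust for {S}.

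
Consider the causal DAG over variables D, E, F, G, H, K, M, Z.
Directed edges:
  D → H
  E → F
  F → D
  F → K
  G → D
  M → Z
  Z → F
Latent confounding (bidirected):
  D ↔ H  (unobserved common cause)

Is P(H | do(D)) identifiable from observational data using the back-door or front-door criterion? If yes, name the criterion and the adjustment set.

desc(D)\{D}={H}; candidates ⊆ {E,F,G,K,M,Z}.
D↔H: latent back-door arc(s) into D.
size 0: {}; under {} D still reaches {E,F,G,H,K,M,Z} ∋ H.
size 1: {E}, {F}, {G} …(+3); under {E} D still reaches {F,G,H,K,M,Z} ∋ H.
size 2: {E,F}, {E,G}, {E,K} …(+12); under {E,F} D still reaches {G,H} ∋ H.
D↔H cannot be blocked by any observed set — no back-door set.
No mediator lies on a directed D→…→H path.
Neither criterion identifies P(H|do(D)) in this graph.

P(H|do(D)): not identifiable (no BD/FD set).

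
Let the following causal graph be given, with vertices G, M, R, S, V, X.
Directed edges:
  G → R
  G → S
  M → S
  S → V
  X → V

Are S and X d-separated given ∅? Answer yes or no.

Bayes-Ball from S | ∅ reaches {G,M,R,V}.
X ∉ reach(S|∅) ⇒ S ⊥ X | ∅.

Yes — S ⊥ X | ∅.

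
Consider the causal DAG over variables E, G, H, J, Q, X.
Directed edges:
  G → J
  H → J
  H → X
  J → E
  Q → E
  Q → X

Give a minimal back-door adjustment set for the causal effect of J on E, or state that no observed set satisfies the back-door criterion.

desc(J)\{J}={E}; candidates ⊆ {G,H,Q,X}.
∅: J⊥E given ∅ in G with J→· removed — back-door holds.

J→E: minimal back-door set ∅.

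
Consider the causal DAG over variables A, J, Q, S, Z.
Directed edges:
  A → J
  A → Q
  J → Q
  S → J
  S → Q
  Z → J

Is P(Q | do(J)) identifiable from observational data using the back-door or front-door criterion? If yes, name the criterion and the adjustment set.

P(Q|do(J)): backdoor, adjust for {A, S}.

desc(J)\{J}={Q}; candidates ⊆ {A,S,Z}.
size 0: {}; under {} J still reaches {A,Q,S,Z} ∋ Q.
size 1: {A}, {S}, {Z}; under {A} J still reaches {Q,S,Z} ∋ Q.
{A,S}: J⊥Q given {A,S} in G with J→· removed — back-door holds.
P(Q|do(J)) = Σ_{A,S} P(Q|J,A,S)·P(A,S).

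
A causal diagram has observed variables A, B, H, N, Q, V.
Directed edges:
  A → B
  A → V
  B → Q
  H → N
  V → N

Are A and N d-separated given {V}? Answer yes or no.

Bayes-Ball from A | {V} reaches {B,Q}.
N ∉ reach(A|{V}) ⇒ A ⊥ N | {V}.

Yes — A ⊥ N | {V}.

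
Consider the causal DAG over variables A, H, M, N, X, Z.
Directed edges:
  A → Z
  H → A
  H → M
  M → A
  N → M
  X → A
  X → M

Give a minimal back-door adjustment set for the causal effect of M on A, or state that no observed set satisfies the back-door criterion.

desc(M)\{M}={A,Z}; candidates ⊆ {H,N,X}.
size 0: {}; under {} M still reaches {A,H,N,X,Z} ∋ A.
size 1: {H}, {N}, {X}; under {H} M still reaches {A,N,X,Z} ∋ A.
{H,X}: M⊥A given {H,X} in G with M→· removed — back-door holds.

M→A: minimal back-door set {H, X}.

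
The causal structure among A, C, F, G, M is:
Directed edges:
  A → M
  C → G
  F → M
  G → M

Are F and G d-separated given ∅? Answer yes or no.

Yes — F ⊥ G | ∅.

Bayes-Ball from F | ∅ reaches {M}.
G ∉ reach(F|∅) ⇒ F ⊥ G | ∅.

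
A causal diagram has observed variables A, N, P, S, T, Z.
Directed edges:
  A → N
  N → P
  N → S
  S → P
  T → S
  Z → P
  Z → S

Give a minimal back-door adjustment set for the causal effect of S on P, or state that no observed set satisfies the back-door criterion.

desc(S)\{S}={P}; candidates ⊆ {A,N,T,Z}.
size 0: {}; under {} S still reaches {A,N,P,T,Z} ∋ P.
size 1: {A}, {N}, {T} …(+1); under {A} S still reaches {N,P,T,Z} ∋ P.
{N,Z}: S⊥P given {N,Z} in G with S→· removed — back-door holds.

S→P: minimal back-door set {N, Z}.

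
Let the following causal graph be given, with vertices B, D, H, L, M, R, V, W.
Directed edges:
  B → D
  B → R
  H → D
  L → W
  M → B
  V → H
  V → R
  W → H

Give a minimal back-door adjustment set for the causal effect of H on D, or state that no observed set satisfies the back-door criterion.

H→D: minimal back-door set ∅.

desc(H)\{H}={D}; candidates ⊆ {B,L,M,R,V,W}.
∅: H⊥D given ∅ in G with H→· removed — back-door holds.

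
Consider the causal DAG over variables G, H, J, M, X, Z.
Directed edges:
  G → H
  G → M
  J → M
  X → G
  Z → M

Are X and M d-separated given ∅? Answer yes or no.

Bayes-Ball from X | ∅ reaches {G,H,M}.
M ∈ reach(X|∅) ⇒ X ⊥̸ M | ∅.

No — X and M are d-connected given ∅.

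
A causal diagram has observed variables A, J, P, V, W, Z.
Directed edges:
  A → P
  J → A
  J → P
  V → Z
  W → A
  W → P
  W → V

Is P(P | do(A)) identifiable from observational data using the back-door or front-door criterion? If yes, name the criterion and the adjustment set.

desc(A)\{A}={P}; candidates ⊆ {J,V,W,Z}.
size 0: {}; under {} A still reaches {J,P,V,W,Z} ∋ P.
size 1: {J}, {V}, {W} …(+1); under {J} A still reaches {P,V,W,Z} ∋ P.
{J,W}: A⊥P given {J,W} in G with A→· removed — back-door holds.
P(P|do(A)) = Σ_{J,W} P(P|A,J,W)·P(J,W).

P(P|do(A)): backdoor, adjust for {J, W}.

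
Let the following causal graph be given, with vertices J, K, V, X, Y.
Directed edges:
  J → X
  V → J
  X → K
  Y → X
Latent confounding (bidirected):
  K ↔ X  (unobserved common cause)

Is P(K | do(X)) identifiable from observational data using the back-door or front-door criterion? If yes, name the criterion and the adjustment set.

P(K|do(X)): not identifiable (no BD/FD set).

desc(X)\{X}={K}; candidates ⊆ {J,V,Y}.
X↔K: latent back-door arc(s) into X.
size 0: {}; under {} X still reaches {J,K,V,Y} ∋ K.
size 1: {J}, {V}, {Y}; under {J} X still reaches {K,Y} ∋ K.
size 2: {J,V}, {J,Y}, {V,Y}; under {J,V} X still reaches {K,Y} ∋ K.
X↔K cannot be blocked by any observed set — no back-door set.
No mediator lies on a directed X→…→K path.
Neither criterion identifies P(K|do(X)) in this graph.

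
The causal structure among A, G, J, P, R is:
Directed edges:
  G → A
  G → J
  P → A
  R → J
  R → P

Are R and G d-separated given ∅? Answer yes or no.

Bayes-Ball from R | ∅ reaches {A,J,P}.
G ∉ reach(R|∅) ⇒ R ⊥ G | ∅.

Yes — R ⊥ G | ∅.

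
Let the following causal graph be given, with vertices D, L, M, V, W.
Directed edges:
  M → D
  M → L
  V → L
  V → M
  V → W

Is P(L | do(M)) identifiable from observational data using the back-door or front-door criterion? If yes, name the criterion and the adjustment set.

P(L|do(M)): backdoor, adjust for {V}.

desc(M)\{M}={D,L}; candidates ⊆ {V,W}.
size 0: {}; under {} M still reaches {L,V,W} ∋ L.
{V}: M⊥L given {V} in G with M→· removed — back-door holds.
P(L|do(M)) = Σ_{V} P(L|M,V)·P(V).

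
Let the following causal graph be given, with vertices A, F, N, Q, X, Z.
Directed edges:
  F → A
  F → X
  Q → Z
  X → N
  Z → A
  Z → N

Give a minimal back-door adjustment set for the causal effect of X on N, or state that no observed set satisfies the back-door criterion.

desc(X)\{X}={N}; candidates ⊆ {A,F,Q,Z}.
∅: X⊥N given ∅ in G with X→· removed — back-door holds.

X→N: minimal back-door set ∅.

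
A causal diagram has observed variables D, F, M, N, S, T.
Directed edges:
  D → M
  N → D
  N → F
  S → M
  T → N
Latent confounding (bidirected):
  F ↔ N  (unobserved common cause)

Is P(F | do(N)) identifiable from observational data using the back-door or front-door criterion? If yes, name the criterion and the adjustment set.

desc(N)\{N}={D,F,M}; candidates ⊆ {S,T}.
N↔F: latent back-door arc(s) into N.
size 0: {}; under {} N still reaches {F,T} ∋ F.
size 1: {S}, {T}; under {S} N still reaches {F,T} ∋ F.
size 2: {S,T}; under {S,T} N still reaches {F} ∋ F.
N↔F cannot be blocked by any observed set — no back-door set.
No mediator lies on a directed N→…→F path.
Neither criterion identifies P(F|do(N)) in this graph.

P(F|do(N)): not identifiable (no BD/FD set).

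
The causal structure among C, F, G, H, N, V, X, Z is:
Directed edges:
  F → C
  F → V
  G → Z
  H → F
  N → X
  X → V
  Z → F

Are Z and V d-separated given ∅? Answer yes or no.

No — Z and V are d-connected given ∅.

Bayes-Ball from Z | ∅ reaches {C,F,G,V}.
V ∈ reach(Z|∅) ⇒ Z ⊥̸ V | ∅.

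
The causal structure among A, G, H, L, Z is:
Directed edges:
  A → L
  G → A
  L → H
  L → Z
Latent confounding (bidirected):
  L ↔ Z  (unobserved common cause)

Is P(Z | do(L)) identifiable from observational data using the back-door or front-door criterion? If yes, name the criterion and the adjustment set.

P(Z|do(L)): not identifiable (no BD/FD set).

desc(L)\{L}={H,Z}; candidates ⊆ {A,G}.
L↔Z: latent back-door arc(s) into L.
size 0: {}; under {} L still reaches {A,G,Z} ∋ Z.
size 1: {A}, {G}; under {A} L still reaches {Z} ∋ Z.
size 2: {A,G}; under {A,G} L still reaches {Z} ∋ Z.
L↔Z cannot be blocked by any observed set — no back-door set.
No mediator lies on a directed L→…→Z path.
Neither criterion identifies P(Z|do(L)) in this graph.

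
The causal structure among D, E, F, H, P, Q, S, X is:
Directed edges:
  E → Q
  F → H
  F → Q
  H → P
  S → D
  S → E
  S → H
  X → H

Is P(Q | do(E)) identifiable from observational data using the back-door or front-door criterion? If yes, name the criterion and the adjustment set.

P(Q|do(E)): backdoor, adjust for ∅.

desc(E)\{E}={Q}; candidates ⊆ {D,F,H,P,S,X}.
∅: E⊥Q given ∅ in G with E→· removed — back-door holds.
P(Q|do(E)) = P(Q|E) — no adjustment needed.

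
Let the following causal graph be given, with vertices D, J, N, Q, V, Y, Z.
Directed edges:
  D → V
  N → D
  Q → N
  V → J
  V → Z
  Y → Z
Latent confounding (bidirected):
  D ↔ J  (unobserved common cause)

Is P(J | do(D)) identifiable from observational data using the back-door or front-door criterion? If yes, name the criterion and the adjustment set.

P(J|do(D)): frontdoor, adjust for {V}.

desc(D)\{D}={J,V,Z}; candidates ⊆ {N,Q,Y}.
D↔J: latent back-door arc(s) into D.
size 0: {}; under {} D still reaches {J,N,Q} ∋ J.
size 1: {N}, {Q}, {Y}; under {N} D still reaches {J} ∋ J.
size 2: {N,Q}, {N,Y}, {Q,Y}; under {N,Q} D still reaches {J} ∋ J.
D↔J cannot be blocked by any observed set — no back-door set.
{V}: (i) intercepts every directed D→J path; (ii) no back-door D→{V}; (iii) {D} blocks every back-door {V}→J. Front-door holds.
P(J|do(D)) = Σ_{V} P(V|D) Σ_{D'} P(J|V,D')P(D').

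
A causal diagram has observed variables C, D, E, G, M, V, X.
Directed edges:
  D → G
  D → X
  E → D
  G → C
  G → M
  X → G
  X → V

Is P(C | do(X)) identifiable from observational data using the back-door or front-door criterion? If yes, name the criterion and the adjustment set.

desc(X)\{X}={C,G,M,V}; candidates ⊆ {D,E}.
size 0: {}; under {} X still reaches {C,D,E,G,M} ∋ C.
{D}: X⊥C given {D} in G with X→· removed — back-door holds.
P(C|do(X)) = Σ_{D} P(C|X,D)·P(D).

P(C|do(X)): backdoor, adjust for {D}.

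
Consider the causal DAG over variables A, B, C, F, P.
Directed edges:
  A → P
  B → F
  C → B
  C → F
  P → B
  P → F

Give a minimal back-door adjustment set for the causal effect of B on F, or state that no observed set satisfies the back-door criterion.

desc(B)\{B}={F}; candidates ⊆ {A,C,P}.
size 0: {}; under {} B still reaches {A,C,F,P} ∋ F.
size 1: {A}, {C}, {P}; under {A} B still reaches {C,F,P} ∋ F.
{C,P}: B⊥F given {C,P} in G with B→· removed — back-door holds.

B→F: minimal back-door set {C, P}.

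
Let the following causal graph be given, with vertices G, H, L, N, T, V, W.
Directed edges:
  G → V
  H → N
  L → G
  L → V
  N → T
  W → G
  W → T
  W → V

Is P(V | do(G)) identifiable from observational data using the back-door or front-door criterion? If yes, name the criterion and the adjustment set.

desc(G)\{G}={V}; candidates ⊆ {H,L,N,T,W}.
size 0: {}; under {} G still reaches {L,T,V,W} ∋ V.
size 1: {H}, {L}, {N} …(+2); under {H} G still reaches {L,T,V,W} ∋ V.
{L,W}: G⊥V given {L,W} in G with G→· removed — back-door holds.
P(V|do(G)) = Σ_{L,W} P(V|G,L,W)·P(L,W).

P(V|do(G)): backdoor, adjust for {L, W}.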